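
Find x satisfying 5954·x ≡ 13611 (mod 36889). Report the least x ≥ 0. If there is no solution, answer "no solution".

16997

First find gcd(5954, 36889):
36889 = 6·5954 + 1165
5954 = 5·1165 + 129
1165 = 9·129 + 4
129 = 32·4 + 1
4 = 4·1 + 0
gcd = 1, so a unique solution mod 36889 exists.
Back-substitute for the Bézout coefficients:
1 = 129 − 32·4
1 = −32·1165 + 289·129
1 = 289·5954 − 1477·1165
1 = −1477·36889 + 9151·5954
So 5954·(9151) ≡ 1 (mod 36889), giving 5954⁻¹ ≡ 9151.
x ≡ 5954⁻¹·13611 ≡ 9151·13611 ≡ 16997 (mod 36889).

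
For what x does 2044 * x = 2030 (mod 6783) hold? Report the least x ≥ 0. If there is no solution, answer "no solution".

74

First find gcd(2044, 6783):
6783 = 3×2044 + 651
2044 = 3×651 + 91
651 = 7×91 + 14
91 = 6×14 + 7
14 = 2×7 + 0
gcd = 7 and 7 | 2030, so solutions exist. Divide through by 7: 292x ≡ 290 (mod 969).
Now find 292⁻¹ mod 969:
969 = 3×292 + 93
292 = 3×93 + 13
93 = 7×13 + 2
13 = 6×2 + 1
2 = 2×1 + 0
Back-substitute:
1 = 13 − 6·2
1 = −6·93 + 43·13
1 = 43·292 − 135·93
1 = −135·969 + 448·292
So 292⁻¹ ≡ 448 (mod 969).
Then x ≡ 448·290 ≡ 74 (mod 969); the smallest non-negative solution is x = 74.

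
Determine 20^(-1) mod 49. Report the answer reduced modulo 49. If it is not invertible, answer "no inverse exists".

Apply the Euclidean algorithm to 49 and 20:
49 = 2*20 + 9
20 = 2*9 + 2
9 = 4*2 + 1
2 = 2*1 + 0
gcd = 1, so the inverse exists. Back-substitute:
1 = 9 − 4·2
1 = −4·20 + 9·9
1 = 9·49 − 22·20
Hence 20⁻¹ ≡ -22 ≡ 27 (mod 49).

27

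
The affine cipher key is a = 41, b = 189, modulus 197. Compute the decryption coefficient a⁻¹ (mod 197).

Extended Euclidean algorithm:
197 = 4*41 + 33
41 = 1*33 + 8
33 = 4*8 + 1
8 = 8*1 + 0
gcd = 1, so the inverse exists. Back-substitute:
1 = 33 − 4·8
1 = −4·41 + 5·33
1 = 5·197 − 24·41
Thus 41·(-24) ≡ 1 (mod 197); reducing, -24 mod 197 = 173.

173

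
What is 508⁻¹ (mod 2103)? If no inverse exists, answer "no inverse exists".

385

gcd(2103, 508) by repeated division:
2103 = 4×508 + 71
508 = 7×71 + 11
71 = 6×11 + 5
11 = 2×5 + 1
5 = 5×1 + 0
Since gcd(508, 2103) = 1, back-substitute to write 1 as a combination:
1 = 11 − 2·5
1 = −2·71 + 13·11
1 = 13·508 − 93·71
1 = −93·2103 + 385·508
So 508·385 ≡ 1 (mod 2103).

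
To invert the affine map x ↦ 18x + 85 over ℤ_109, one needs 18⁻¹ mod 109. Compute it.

Apply the Euclidean algorithm to 109 and 18:
109 = 6·18 + 1
18 = 18·1 + 0
The gcd is 1. Working backward:
1 = 109 − 6·18
So 18·(-6) ≡ 1 (mod 109), and -6 ≡ 103 (mod 109).

103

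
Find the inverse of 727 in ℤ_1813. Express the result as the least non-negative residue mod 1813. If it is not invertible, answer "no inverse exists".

Run Euclid on (1813, 727):
1813 = 2×727 + 359
727 = 2×359 + 9
359 = 39×9 + 8
9 = 1×8 + 1
8 = 8×1 + 0
Since gcd(727, 1813) = 1, back-substitute to write 1 as a combination:
1 = 9 − 8
1 = −359 + 40·9
1 = 40·727 − 81·359
1 = −81·1813 + 202·727
So 727·202 ≡ 1 (mod 1813).

202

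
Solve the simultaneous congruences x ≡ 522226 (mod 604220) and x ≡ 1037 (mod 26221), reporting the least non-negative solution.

Write x = 522226 + 604220·k. Then 604220·k ≡ 1037 − 522226 ≡ 3231 (mod 26221).
Need 604220⁻¹ mod 26221. Extended Euclid on (26221, 1137):
26221 = 23*1137 + 70
1137 = 16*70 + 17
70 = 4*17 + 2
17 = 8*2 + 1
2 = 2*1 + 0
Back-substitute:
1 = 17 − 8·2
1 = −8·70 + 33·17
1 = 33·1137 − 536·70
1 = −536·26221 + 12361·1137
604220⁻¹ ≡ 12361 (mod 26221), so k ≡ 12361·3231 ≡ 3808 (mod 26221).
x = 522226 + 604220·3808 = 2301391986.

2301391986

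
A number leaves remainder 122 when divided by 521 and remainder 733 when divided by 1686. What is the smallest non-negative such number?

Write x = 122 + 521·k. Then 521·k ≡ 733 − 122 ≡ 611 (mod 1686).
Need 521⁻¹ mod 1686. Extended Euclid on (1686, 521):
1686 = 3·521 + 123
521 = 4·123 + 29
123 = 4·29 + 7
29 = 4·7 + 1
7 = 7·1 + 0
Back-substitute:
1 = 29 − 4·7
1 = −4·123 + 17·29
1 = 17·521 − 72·123
1 = −72·1686 + 233·521
521⁻¹ ≡ 233 (mod 1686), so k ≡ 233·611 ≡ 739 (mod 1686).
x = 122 + 521·739 = 385141.

385141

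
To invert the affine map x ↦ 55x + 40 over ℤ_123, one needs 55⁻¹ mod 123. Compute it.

gcd(123, 55) by repeated division:
123 = 2*55 + 13
55 = 4*13 + 3
13 = 4*3 + 1
3 = 3*1 + 0
Since gcd(55, 123) = 1, back-substitute to write 1 as a combination:
1 = 13 − 4·3
1 = −4·55 + 17·13
1 = 17·123 − 38·55
So 55·(-38) ≡ 1 (mod 123), and -38 ≡ 85 (mod 123).

85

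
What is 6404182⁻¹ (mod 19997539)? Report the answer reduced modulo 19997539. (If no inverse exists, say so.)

Run Euclid on (19997539, 6404182):
19997539 = 3×6404182 + 784993
6404182 = 8×784993 + 124238
784993 = 6×124238 + 39565
124238 = 3×39565 + 5543
39565 = 7×5543 + 764
5543 = 7×764 + 195
764 = 3×195 + 179
195 = 1×179 + 16
179 = 11×16 + 3
16 = 5×3 + 1
3 = 3×1 + 0
gcd = 1, so the inverse exists. Back-substitute:
1 = 16 − 5·3
1 = −5·179 + 56·16
1 = 56·195 − 61·179
1 = −61·764 + 239·195
1 = 239·5543 − 1734·764
1 = −1734·39565 + 12377·5543
1 = 12377·124238 − 38865·39565
1 = −38865·784993 + 245567·124238
1 = 245567·6404182 − 2003401·784993
1 = −2003401·19997539 + 6255770·6404182
So 6404182·6255770 ≡ 1 (mod 19997539).

6255770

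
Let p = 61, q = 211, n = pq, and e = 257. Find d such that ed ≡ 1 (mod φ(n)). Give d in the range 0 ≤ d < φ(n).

5393

φ(n) = (p−1)(q−1) = 60·210 = 12600.
Need d with 257·d ≡ 1 (mod 12600). Apply the extended Euclidean algorithm:
12600 = 49*257 + 7
257 = 36*7 + 5
7 = 1*5 + 2
5 = 2*2 + 1
2 = 2*1 + 0
Back-substitute:
1 = 5 − 2·2
1 = −2·7 + 3·5
1 = 3·257 − 110·7
1 = −110·12600 + 5393·257
So 257·5393 ≡ 1 (mod 12600), hence d = 5393.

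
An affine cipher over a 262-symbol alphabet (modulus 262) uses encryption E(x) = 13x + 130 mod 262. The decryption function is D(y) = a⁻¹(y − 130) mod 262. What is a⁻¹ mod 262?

Run Euclid on (262, 13):
262 = 20×13 + 2
13 = 6×2 + 1
2 = 2×1 + 0
gcd = 1, so the inverse exists. Back-substitute:
1 = 13 − 6·2
1 = −6·262 + 121·13
So 13·121 ≡ 1 (mod 262).

121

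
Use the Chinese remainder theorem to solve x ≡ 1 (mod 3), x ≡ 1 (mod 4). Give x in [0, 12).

1

Write x = 1 + 3·k. Then 3·k ≡ 1 − 1 ≡ 0 (mod 4).
Need 3⁻¹ mod 4. Extended Euclid on (4, 3):
4 = 1*3 + 1
3 = 3*1 + 0
Back-substitute:
1 = 4 − 3
3⁻¹ ≡ 3 (mod 4), so k ≡ 3·0 ≡ 0 (mod 4).
x = 1 + 3·0 = 1.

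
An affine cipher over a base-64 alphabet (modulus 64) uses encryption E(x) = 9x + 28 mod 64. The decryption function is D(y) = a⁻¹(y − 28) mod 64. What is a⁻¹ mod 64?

Apply the Euclidean algorithm to 64 and 9:
64 = 7×9 + 1
9 = 9×1 + 0
The gcd is 1. Working backward:
1 = 64 − 7·9
So 9·(-7) ≡ 1 (mod 64), and -7 ≡ 57 (mod 64).

57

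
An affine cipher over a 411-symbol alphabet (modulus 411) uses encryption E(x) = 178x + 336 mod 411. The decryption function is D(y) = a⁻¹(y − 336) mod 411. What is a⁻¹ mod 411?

127

Apply the Euclidean algorithm to 411 and 178:
411 = 2·178 + 55
178 = 3·55 + 13
55 = 4·13 + 3
13 = 4·3 + 1
3 = 3·1 + 0
The gcd is 1. Working backward:
1 = 13 − 4·3
1 = −4·55 + 17·13
1 = 17·178 − 55·55
1 = −55·411 + 127·178
So 178·127 ≡ 1 (mod 411).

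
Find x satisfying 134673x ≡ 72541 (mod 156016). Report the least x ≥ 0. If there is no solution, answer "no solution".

First find gcd(134673, 156016):
156016 = 1·134673 + 21343
134673 = 6·21343 + 6615
21343 = 3·6615 + 1498
6615 = 4·1498 + 623
1498 = 2·623 + 252
623 = 2·252 + 119
252 = 2·119 + 14
119 = 8·14 + 7
14 = 2·7 + 0
gcd = 7 and 7 | 72541, so solutions exist. Divide through by 7: 19239x ≡ 10363 (mod 22288).
Now find 19239⁻¹ mod 22288:
22288 = 1·19239 + 3049
19239 = 6·3049 + 945
3049 = 3·945 + 214
945 = 4·214 + 89
214 = 2·89 + 36
89 = 2·36 + 17
36 = 2·17 + 2
17 = 8·2 + 1
2 = 2·1 + 0
Back-substitute:
1 = 17 − 8·2
1 = −8·36 + 17·17
1 = 17·89 − 42·36
1 = −42·214 + 101·89
1 = 101·945 − 446·214
1 = −446·3049 + 1439·945
1 = 1439·19239 − 9080·3049
1 = −9080·22288 + 10519·19239
So 19239⁻¹ ≡ 10519 (mod 22288).
Then x ≡ 10519·10363 ≡ 20077 (mod 22288); the smallest non-negative solution is x = 20077.

20077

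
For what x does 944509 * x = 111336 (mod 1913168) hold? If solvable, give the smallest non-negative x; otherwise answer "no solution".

895496

First find gcd(944509, 1913168):
1913168 = 2×944509 + 24150
944509 = 39×24150 + 2659
24150 = 9×2659 + 219
2659 = 12×219 + 31
219 = 7×31 + 2
31 = 15×2 + 1
2 = 2×1 + 0
gcd = 1, so a unique solution mod 1913168 exists.
Back-substitute for the Bézout coefficients:
1 = 31 − 15·2
1 = −15·219 + 106·31
1 = 106·2659 − 1287·219
1 = −1287·24150 + 11689·2659
1 = 11689·944509 − 457158·24150
1 = −457158·1913168 + 926005·944509
So 944509·(926005) ≡ 1 (mod 1913168), giving 944509⁻¹ ≡ 926005.
x ≡ 944509⁻¹·111336 ≡ 926005·111336 ≡ 895496 (mod 1913168).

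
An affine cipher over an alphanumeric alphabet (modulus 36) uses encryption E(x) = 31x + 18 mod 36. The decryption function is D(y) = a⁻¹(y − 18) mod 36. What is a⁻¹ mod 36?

gcd(36, 31) by repeated division:
36 = 1*31 + 5
31 = 6*5 + 1
5 = 5*1 + 0
gcd = 1, so the inverse exists. Back-substitute:
1 = 31 − 6·5
1 = −6·36 + 7·31
So 31·7 ≡ 1 (mod 36).

7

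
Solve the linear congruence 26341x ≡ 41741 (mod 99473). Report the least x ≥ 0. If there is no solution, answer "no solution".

First find gcd(26341, 99473):
99473 = 3·26341 + 20450
26341 = 1·20450 + 5891
20450 = 3·5891 + 2777
5891 = 2·2777 + 337
2777 = 8·337 + 81
337 = 4·81 + 13
81 = 6·13 + 3
13 = 4·3 + 1
3 = 3·1 + 0
gcd = 1, so a unique solution mod 99473 exists.
Back-substitute for the Bézout coefficients:
1 = 13 − 4·3
1 = −4·81 + 25·13
1 = 25·337 − 104·81
1 = −104·2777 + 857·337
1 = 857·5891 − 1818·2777
1 = −1818·20450 + 6311·5891
1 = 6311·26341 − 8129·20450
1 = −8129·99473 + 30698·26341
So 26341·(30698) ≡ 1 (mod 99473), giving 26341⁻¹ ≡ 30698.
x ≡ 26341⁻¹·41741 ≡ 30698·41741 ≡ 53505 (mod 99473).

53505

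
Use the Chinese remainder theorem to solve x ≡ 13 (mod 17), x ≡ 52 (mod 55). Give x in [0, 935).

Write x = 13 + 17·k. Then 17·k ≡ 52 − 13 ≡ 39 (mod 55).
Need 17⁻¹ mod 55. Extended Euclid on (55, 17):
55 = 3×17 + 4
17 = 4×4 + 1
4 = 4×1 + 0
Back-substitute:
1 = 17 − 4·4
1 = −4·55 + 13·17
17⁻¹ ≡ 13 (mod 55), so k ≡ 13·39 ≡ 12 (mod 55).
x = 13 + 17·12 = 217.

217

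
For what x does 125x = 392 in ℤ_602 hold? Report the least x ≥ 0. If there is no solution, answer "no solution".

First find gcd(125, 602):
602 = 4*125 + 102
125 = 1*102 + 23
102 = 4*23 + 10
23 = 2*10 + 3
10 = 3*3 + 1
3 = 3*1 + 0
gcd = 1, so a unique solution mod 602 exists.
Back-substitute for the Bézout coefficients:
1 = 10 − 3·3
1 = −3·23 + 7·10
1 = 7·102 − 31·23
1 = −31·125 + 38·102
1 = 38·602 − 183·125
So 125·(-183) ≡ 1 (mod 602), giving 125⁻¹ ≡ 419.
x ≡ 125⁻¹·392 ≡ 419·392 ≡ 504 (mod 602).

504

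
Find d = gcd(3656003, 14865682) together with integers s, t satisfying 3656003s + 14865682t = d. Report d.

Apply Euclid's algorithm to 14865682 and 3656003:
14865682 = 4×3656003 + 241670
3656003 = 15×241670 + 30953
241670 = 7×30953 + 24999
30953 = 1×24999 + 5954
24999 = 4×5954 + 1183
5954 = 5×1183 + 39
1183 = 30×39 + 13
39 = 3×13 + 0
gcd(3656003, 14865682) = 13.
Express as a combination:
13 = 1183 − 30·39
13 = −30·5954 + 151·1183
13 = 151·24999 − 634·5954
13 = −634·30953 + 785·24999
13 = 785·241670 − 6129·30953
13 = −6129·3656003 + 92720·241670
13 = 92720·14865682 − 377009·3656003
So 13 = (92720)·14865682 + (-377009)·3656003.

13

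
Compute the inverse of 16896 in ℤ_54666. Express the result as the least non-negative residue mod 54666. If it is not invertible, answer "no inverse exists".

no inverse exists

Euclidean algorithm on 54666, 16896:
54666 = 3×16896 + 3978
16896 = 4×3978 + 984
3978 = 4×984 + 42
984 = 23×42 + 18
42 = 2×18 + 6
18 = 3×6 + 0
Since gcd = 6 > 1, 16896 is not a unit mod 54666.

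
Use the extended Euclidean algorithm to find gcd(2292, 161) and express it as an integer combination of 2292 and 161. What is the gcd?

1

Repeated division:
2292 = 14×161 + 38
161 = 4×38 + 9
38 = 4×9 + 2
9 = 4×2 + 1
2 = 2×1 + 0
gcd(2292, 161) = 1.
Back-substituting:
1 = 9 − 4·2
1 = −4·38 + 17·9
1 = 17·161 − 72·38
1 = −72·2292 + 1025·161
So 1 = (-72)·2292 + (1025)·161.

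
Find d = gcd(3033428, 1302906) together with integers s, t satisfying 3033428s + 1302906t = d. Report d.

2

Euclidean algorithm:
3033428 = 2·1302906 + 427616
1302906 = 3·427616 + 20058
427616 = 21·20058 + 6398
20058 = 3·6398 + 864
6398 = 7·864 + 350
864 = 2·350 + 164
350 = 2·164 + 22
164 = 7·22 + 10
22 = 2·10 + 2
10 = 5·2 + 0
gcd(3033428, 1302906) = 2.
Express as a combination:
2 = 22 − 2·10
2 = −2·164 + 15·22
2 = 15·350 − 32·164
2 = −32·864 + 79·350
2 = 79·6398 − 585·864
2 = −585·20058 + 1834·6398
2 = 1834·427616 − 39099·20058
2 = −39099·1302906 + 119131·427616
2 = 119131·3033428 − 277361·1302906
So 2 = (119131)·3033428 + (-277361)·1302906.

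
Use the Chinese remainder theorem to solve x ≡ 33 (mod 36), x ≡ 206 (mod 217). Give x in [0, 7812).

Write x = 33 + 36·k. Then 36·k ≡ 206 − 33 ≡ 173 (mod 217).
Need 36⁻¹ mod 217. Extended Euclid on (217, 36):
217 = 6×36 + 1
36 = 36×1 + 0
Back-substitute:
1 = 217 − 6·36
36⁻¹ ≡ 211 (mod 217), so k ≡ 211·173 ≡ 47 (mod 217).
x = 33 + 36·47 = 1725.

1725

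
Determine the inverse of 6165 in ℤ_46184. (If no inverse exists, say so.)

Extended Euclidean algorithm:
46184 = 7*6165 + 3029
6165 = 2*3029 + 107
3029 = 28*107 + 33
107 = 3*33 + 8
33 = 4*8 + 1
8 = 8*1 + 0
The gcd is 1. Working backward:
1 = 33 − 4·8
1 = −4·107 + 13·33
1 = 13·3029 − 368·107
1 = −368·6165 + 749·3029
1 = 749·46184 − 5611·6165
Hence 6165⁻¹ ≡ -5611 ≡ 40573 (mod 46184).

40573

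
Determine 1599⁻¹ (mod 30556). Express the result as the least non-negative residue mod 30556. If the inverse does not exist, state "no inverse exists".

Extended Euclidean algorithm:
30556 = 19×1599 + 175
1599 = 9×175 + 24
175 = 7×24 + 7
24 = 3×7 + 3
7 = 2×3 + 1
3 = 3×1 + 0
Since gcd(1599, 30556) = 1, back-substitute to write 1 as a combination:
1 = 7 − 2·3
1 = −2·24 + 7·7
1 = 7·175 − 51·24
1 = −51·1599 + 466·175
1 = 466·30556 − 8905·1599
So 1599·(-8905) ≡ 1 (mod 30556), and -8905 ≡ 21651 (mod 30556).

21651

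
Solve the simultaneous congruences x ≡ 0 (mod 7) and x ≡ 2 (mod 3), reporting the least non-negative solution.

Write x = 0 + 7·k. Then 7·k ≡ 2 − 0 ≡ 2 (mod 3).
Need 7⁻¹ mod 3. Extended Euclid on (3, 1):
3 = 3×1 + 0
7⁻¹ ≡ 1 (mod 3), so k ≡ 1·2 ≡ 2 (mod 3).
x = 0 + 7·2 = 14.

14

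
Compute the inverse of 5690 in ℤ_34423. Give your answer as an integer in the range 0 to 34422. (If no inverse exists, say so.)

Extended Euclidean algorithm:
34423 = 6×5690 + 283
5690 = 20×283 + 30
283 = 9×30 + 13
30 = 2×13 + 4
13 = 3×4 + 1
4 = 4×1 + 0
gcd = 1, so the inverse exists. Back-substitute:
1 = 13 − 3·4
1 = −3·30 + 7·13
1 = 7·283 − 66·30
1 = −66·5690 + 1327·283
1 = 1327·34423 − 8028·5690
Thus 5690·(-8028) ≡ 1 (mod 34423); reducing, -8028 mod 34423 = 26395.

26395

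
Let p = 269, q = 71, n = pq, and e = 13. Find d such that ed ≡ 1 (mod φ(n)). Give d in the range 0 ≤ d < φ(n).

17317

φ(n) = (p−1)(q−1) = 268·70 = 18760.
Need d with 13·d ≡ 1 (mod 18760). Apply the extended Euclidean algorithm:
18760 = 1443·13 + 1
13 = 13·1 + 0
Back-substitute:
1 = 18760 − 1443·13
So 13·(-1443) ≡ 1 (mod 18760), hence d ≡ -1443 ≡ 17317 (mod 18760).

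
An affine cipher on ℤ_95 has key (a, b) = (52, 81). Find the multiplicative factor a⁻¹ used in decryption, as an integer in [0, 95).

53

Run Euclid on (95, 52):
95 = 1*52 + 43
52 = 1*43 + 9
43 = 4*9 + 7
9 = 1*7 + 2
7 = 3*2 + 1
2 = 2*1 + 0
Since gcd(52, 95) = 1, back-substitute to write 1 as a combination:
1 = 7 − 3·2
1 = −3·9 + 4·7
1 = 4·43 − 19·9
1 = −19·52 + 23·43
1 = 23·95 − 42·52
So 52·(-42) ≡ 1 (mod 95), and -42 ≡ 53 (mod 95).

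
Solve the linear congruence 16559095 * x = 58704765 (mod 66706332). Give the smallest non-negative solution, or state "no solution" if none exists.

First find gcd(16559095, 66706332):
66706332 = 4*16559095 + 469952
16559095 = 35*469952 + 110775
469952 = 4*110775 + 26852
110775 = 4*26852 + 3367
26852 = 7*3367 + 3283
3367 = 1*3283 + 84
3283 = 39*84 + 7
84 = 12*7 + 0
gcd = 7 and 7 | 58704765, so solutions exist. Divide through by 7: 2365585x ≡ 8386395 (mod 9529476).
Now find 2365585⁻¹ mod 9529476:
9529476 = 4*2365585 + 67136
2365585 = 35*67136 + 15825
67136 = 4*15825 + 3836
15825 = 4*3836 + 481
3836 = 7*481 + 469
481 = 1*469 + 12
469 = 39*12 + 1
12 = 12*1 + 0
Back-substitute:
1 = 469 − 39·12
1 = −39·481 + 40·469
1 = 40·3836 − 319·481
1 = −319·15825 + 1316·3836
1 = 1316·67136 − 5583·15825
1 = −5583·2365585 + 196721·67136
1 = 196721·9529476 − 792467·2365585
So 2365585·(-792467) ≡ 1 (mod 9529476), i.e. 2365585⁻¹ ≡ 8737009.
Then x ≡ 8737009·8386395 ≡ 1041219 (mod 9529476); the smallest non-negative solution is x = 1041219.

1041219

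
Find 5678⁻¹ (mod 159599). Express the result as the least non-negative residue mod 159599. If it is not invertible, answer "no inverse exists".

Apply the Euclidean algorithm to 159599 and 5678:
159599 = 28×5678 + 615
5678 = 9×615 + 143
615 = 4×143 + 43
143 = 3×43 + 14
43 = 3×14 + 1
14 = 14×1 + 0
Since gcd(5678, 159599) = 1, back-substitute to write 1 as a combination:
1 = 43 − 3·14
1 = −3·143 + 10·43
1 = 10·615 − 43·143
1 = −43·5678 + 397·615
1 = 397·159599 − 11159·5678
Hence 5678⁻¹ ≡ -11159 ≡ 148440 (mod 159599).

148440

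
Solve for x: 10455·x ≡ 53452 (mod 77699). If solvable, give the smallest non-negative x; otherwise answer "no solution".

45428

First find gcd(10455, 77699):
77699 = 7·10455 + 4514
10455 = 2·4514 + 1427
4514 = 3·1427 + 233
1427 = 6·233 + 29
233 = 8·29 + 1
29 = 29·1 + 0
gcd = 1, so a unique solution mod 77699 exists.
Back-substitute for the Bézout coefficients:
1 = 233 − 8·29
1 = −8·1427 + 49·233
1 = 49·4514 − 155·1427
1 = −155·10455 + 359·4514
1 = 359·77699 − 2668·10455
So 10455·(-2668) ≡ 1 (mod 77699), giving 10455⁻¹ ≡ 75031.
x ≡ 10455⁻¹·53452 ≡ 75031·53452 ≡ 45428 (mod 77699).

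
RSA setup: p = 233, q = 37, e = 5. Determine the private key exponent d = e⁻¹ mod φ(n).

3341

φ(n) = (p−1)(q−1) = 232·36 = 8352.
Need d with 5·d ≡ 1 (mod 8352). Apply the extended Euclidean algorithm:
8352 = 1670*5 + 2
5 = 2*2 + 1
2 = 2*1 + 0
Back-substitute:
1 = 5 − 2·2
1 = −2·8352 + 3341·5
So 5·3341 ≡ 1 (mod 8352), hence d = 3341.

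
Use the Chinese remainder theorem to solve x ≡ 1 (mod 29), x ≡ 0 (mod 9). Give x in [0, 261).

117

Write x = 1 + 29·k. Then 29·k ≡ 0 − 1 ≡ 8 (mod 9).
Need 29⁻¹ mod 9. Extended Euclid on (9, 2):
9 = 4*2 + 1
2 = 2*1 + 0
Back-substitute:
1 = 9 − 4·2
29⁻¹ ≡ 5 (mod 9), so k ≡ 5·8 ≡ 4 (mod 9).
x = 1 + 29·4 = 117.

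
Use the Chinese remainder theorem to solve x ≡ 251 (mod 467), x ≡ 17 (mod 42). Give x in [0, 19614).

5855

Write x = 251 + 467·k. Then 467·k ≡ 17 − 251 ≡ 18 (mod 42).
Need 467⁻¹ mod 42. Extended Euclid on (42, 5):
42 = 8×5 + 2
5 = 2×2 + 1
2 = 2×1 + 0
Back-substitute:
1 = 5 − 2·2
1 = −2·42 + 17·5
467⁻¹ ≡ 17 (mod 42), so k ≡ 17·18 ≡ 12 (mod 42).
x = 251 + 467·12 = 5855.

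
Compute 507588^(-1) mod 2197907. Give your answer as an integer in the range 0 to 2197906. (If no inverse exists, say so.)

Extended Euclidean algorithm:
2197907 = 4×507588 + 167555
507588 = 3×167555 + 4923
167555 = 34×4923 + 173
4923 = 28×173 + 79
173 = 2×79 + 15
79 = 5×15 + 4
15 = 3×4 + 3
4 = 1×3 + 1
3 = 3×1 + 0
Since gcd(507588, 2197907) = 1, back-substitute to write 1 as a combination:
1 = 4 − 3
1 = −15 + 4·4
1 = 4·79 − 21·15
1 = −21·173 + 46·79
1 = 46·4923 − 1309·173
1 = −1309·167555 + 44552·4923
1 = 44552·507588 − 134965·167555
1 = −134965·2197907 + 584412·507588
So 507588·584412 ≡ 1 (mod 2197907).

584412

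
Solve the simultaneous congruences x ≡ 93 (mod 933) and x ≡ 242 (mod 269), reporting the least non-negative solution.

Write x = 93 + 933·k. Then 933·k ≡ 242 − 93 ≡ 149 (mod 269).
Need 933⁻¹ mod 269. Extended Euclid on (269, 126):
269 = 2·126 + 17
126 = 7·17 + 7
17 = 2·7 + 3
7 = 2·3 + 1
3 = 3·1 + 0
Back-substitute:
1 = 7 − 2·3
1 = −2·17 + 5·7
1 = 5·126 − 37·17
1 = −37·269 + 79·126
933⁻¹ ≡ 79 (mod 269), so k ≡ 79·149 ≡ 204 (mod 269).
x = 93 + 933·204 = 190425.

190425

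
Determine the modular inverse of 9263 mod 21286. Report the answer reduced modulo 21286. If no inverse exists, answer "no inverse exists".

gcd(21286, 9263) by repeated division:
21286 = 2*9263 + 2760
9263 = 3*2760 + 983
2760 = 2*983 + 794
983 = 1*794 + 189
794 = 4*189 + 38
189 = 4*38 + 37
38 = 1*37 + 1
37 = 37*1 + 0
Since gcd(9263, 21286) = 1, back-substitute to write 1 as a combination:
1 = 38 − 37
1 = −189 + 5·38
1 = 5·794 − 21·189
1 = −21·983 + 26·794
1 = 26·2760 − 73·983
1 = −73·9263 + 245·2760
1 = 245·21286 − 563·9263
So 9263·(-563) ≡ 1 (mod 21286), and -563 ≡ 20723 (mod 21286).

20723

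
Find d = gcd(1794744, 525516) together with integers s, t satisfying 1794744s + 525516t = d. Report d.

Apply Euclid's algorithm to 1794744 and 525516:
1794744 = 3·525516 + 218196
525516 = 2·218196 + 89124
218196 = 2·89124 + 39948
89124 = 2·39948 + 9228
39948 = 4·9228 + 3036
9228 = 3·3036 + 120
3036 = 25·120 + 36
120 = 3·36 + 12
36 = 3·12 + 0
gcd(1794744, 525516) = 12.
Back-substituting:
12 = 120 − 3·36
12 = −3·3036 + 76·120
12 = 76·9228 − 231·3036
12 = −231·39948 + 1000·9228
12 = 1000·89124 − 2231·39948
12 = −2231·218196 + 5462·89124
12 = 5462·525516 − 13155·218196
12 = −13155·1794744 + 44927·525516
So 12 = (-13155)·1794744 + (44927)·525516.

12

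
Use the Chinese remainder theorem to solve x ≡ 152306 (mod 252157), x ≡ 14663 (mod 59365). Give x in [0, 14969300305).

Write x = 152306 + 252157·k. Then 252157·k ≡ 14663 − 152306 ≡ 40452 (mod 59365).
Need 252157⁻¹ mod 59365. Extended Euclid on (59365, 14697):
59365 = 4·14697 + 577
14697 = 25·577 + 272
577 = 2·272 + 33
272 = 8·33 + 8
33 = 4·8 + 1
8 = 8·1 + 0
Back-substitute:
1 = 33 − 4·8
1 = −4·272 + 33·33
1 = 33·577 − 70·272
1 = −70·14697 + 1783·577
1 = 1783·59365 − 7202·14697
252157⁻¹ ≡ 52163 (mod 59365), so k ≡ 52163·40452 ≡ 28116 (mod 59365).
x = 152306 + 252157·28116 = 7089798518.

7089798518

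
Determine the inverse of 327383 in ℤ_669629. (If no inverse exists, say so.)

Extended Euclidean algorithm:
669629 = 2·327383 + 14863
327383 = 22·14863 + 397
14863 = 37·397 + 174
397 = 2·174 + 49
174 = 3·49 + 27
49 = 1·27 + 22
27 = 1·22 + 5
22 = 4·5 + 2
5 = 2·2 + 1
2 = 2·1 + 0
gcd = 1, so the inverse exists. Back-substitute:
1 = 5 − 2·2
1 = −2·22 + 9·5
1 = 9·27 − 11·22
1 = −11·49 + 20·27
1 = 20·174 − 71·49
1 = −71·397 + 162·174
1 = 162·14863 − 6065·397
1 = −6065·327383 + 133592·14863
1 = 133592·669629 − 273249·327383
Hence 327383⁻¹ ≡ -273249 ≡ 396380 (mod 669629).

396380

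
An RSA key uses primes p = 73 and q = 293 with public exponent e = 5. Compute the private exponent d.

4205

φ(n) = (p−1)(q−1) = 72·292 = 21024.
Need d with 5·d ≡ 1 (mod 21024). Apply the extended Euclidean algorithm:
21024 = 4204*5 + 4
5 = 1*4 + 1
4 = 4*1 + 0
Back-substitute:
1 = 5 − 4
1 = −21024 + 4205·5
So 5·4205 ≡ 1 (mod 21024), hence d = 4205.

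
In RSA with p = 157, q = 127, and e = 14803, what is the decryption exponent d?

18931

φ(n) = (p−1)(q−1) = 156·126 = 19656.
Need d with 14803·d ≡ 1 (mod 19656). Apply the extended Euclidean algorithm:
19656 = 1·14803 + 4853
14803 = 3·4853 + 244
4853 = 19·244 + 217
244 = 1·217 + 27
217 = 8·27 + 1
27 = 27·1 + 0
Back-substitute:
1 = 217 − 8·27
1 = −8·244 + 9·217
1 = 9·4853 − 179·244
1 = −179·14803 + 546·4853
1 = 546·19656 − 725·14803
So 14803·(-725) ≡ 1 (mod 19656), hence d ≡ -725 ≡ 18931 (mod 19656).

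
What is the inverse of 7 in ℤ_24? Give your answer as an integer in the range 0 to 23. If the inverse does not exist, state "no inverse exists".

7

Run Euclid on (24, 7):
24 = 3·7 + 3
7 = 2·3 + 1
3 = 3·1 + 0
Since gcd(7, 24) = 1, back-substitute to write 1 as a combination:
1 = 7 − 2·3
1 = −2·24 + 7·7
So 7·7 ≡ 1 (mod 24).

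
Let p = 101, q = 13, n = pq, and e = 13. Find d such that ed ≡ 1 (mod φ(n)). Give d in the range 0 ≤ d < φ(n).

φ(n) = (p−1)(q−1) = 100·12 = 1200.
Need d with 13·d ≡ 1 (mod 1200). Apply the extended Euclidean algorithm:
1200 = 92*13 + 4
13 = 3*4 + 1
4 = 4*1 + 0
Back-substitute:
1 = 13 − 3·4
1 = −3·1200 + 277·13
So 13·277 ≡ 1 (mod 1200), hence d = 277.

277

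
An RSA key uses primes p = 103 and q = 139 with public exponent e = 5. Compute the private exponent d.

φ(n) = (p−1)(q−1) = 102·138 = 14076.
Need d with 5·d ≡ 1 (mod 14076). Apply the extended Euclidean algorithm:
14076 = 2815×5 + 1
5 = 5×1 + 0
Back-substitute:
1 = 14076 − 2815·5
So 5·(-2815) ≡ 1 (mod 14076), hence d ≡ -2815 ≡ 11261 (mod 14076).

11261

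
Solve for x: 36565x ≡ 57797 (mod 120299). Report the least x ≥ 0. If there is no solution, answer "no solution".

71648

First find gcd(36565, 120299):
120299 = 3×36565 + 10604
36565 = 3×10604 + 4753
10604 = 2×4753 + 1098
4753 = 4×1098 + 361
1098 = 3×361 + 15
361 = 24×15 + 1
15 = 15×1 + 0
gcd = 1, so a unique solution mod 120299 exists.
Back-substitute for the Bézout coefficients:
1 = 361 − 24·15
1 = −24·1098 + 73·361
1 = 73·4753 − 316·1098
1 = −316·10604 + 705·4753
1 = 705·36565 − 2431·10604
1 = −2431·120299 + 7998·36565
So 36565·(7998) ≡ 1 (mod 120299), giving 36565⁻¹ ≡ 7998.
x ≡ 36565⁻¹·57797 ≡ 7998·57797 ≡ 71648 (mod 120299).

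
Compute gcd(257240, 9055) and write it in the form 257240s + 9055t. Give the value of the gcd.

Euclidean algorithm:
257240 = 28*9055 + 3700
9055 = 2*3700 + 1655
3700 = 2*1655 + 390
1655 = 4*390 + 95
390 = 4*95 + 10
95 = 9*10 + 5
10 = 2*5 + 0
gcd(257240, 9055) = 5.
Express as a combination:
5 = 95 − 9·10
5 = −9·390 + 37·95
5 = 37·1655 − 157·390
5 = −157·3700 + 351·1655
5 = 351·9055 − 859·3700
5 = −859·257240 + 24403·9055
So 5 = (-859)·257240 + (24403)·9055.

5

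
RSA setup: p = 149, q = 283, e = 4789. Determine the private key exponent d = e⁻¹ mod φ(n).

10885

φ(n) = (p−1)(q−1) = 148·282 = 41736.
Need d with 4789·d ≡ 1 (mod 41736). Apply the extended Euclidean algorithm:
41736 = 8×4789 + 3424
4789 = 1×3424 + 1365
3424 = 2×1365 + 694
1365 = 1×694 + 671
694 = 1×671 + 23
671 = 29×23 + 4
23 = 5×4 + 3
4 = 1×3 + 1
3 = 3×1 + 0
Back-substitute:
1 = 4 − 3
1 = −23 + 6·4
1 = 6·671 − 175·23
1 = −175·694 + 181·671
1 = 181·1365 − 356·694
1 = −356·3424 + 893·1365
1 = 893·4789 − 1249·3424
1 = −1249·41736 + 10885·4789
So 4789·10885 ≡ 1 (mod 41736), hence d = 10885.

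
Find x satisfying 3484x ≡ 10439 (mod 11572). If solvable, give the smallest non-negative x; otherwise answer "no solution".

no solution

gcd(3484, 11572):
11572 = 3*3484 + 1120
3484 = 3*1120 + 124
1120 = 9*124 + 4
124 = 31*4 + 0
gcd = 4, but 4 ∤ 10439, so the congruence has no solution.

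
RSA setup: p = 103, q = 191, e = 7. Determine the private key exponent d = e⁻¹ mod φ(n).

13843

φ(n) = (p−1)(q−1) = 102·190 = 19380.
Need d with 7·d ≡ 1 (mod 19380). Apply the extended Euclidean algorithm:
19380 = 2768×7 + 4
7 = 1×4 + 3
4 = 1×3 + 1
3 = 3×1 + 0
Back-substitute:
1 = 4 − 3
1 = −7 + 2·4
1 = 2·19380 − 5537·7
So 7·(-5537) ≡ 1 (mod 19380), hence d ≡ -5537 ≡ 13843 (mod 19380).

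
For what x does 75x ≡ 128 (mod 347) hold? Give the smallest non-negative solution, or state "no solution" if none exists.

First find gcd(75, 347):
347 = 4×75 + 47
75 = 1×47 + 28
47 = 1×28 + 19
28 = 1×19 + 9
19 = 2×9 + 1
9 = 9×1 + 0
gcd = 1, so a unique solution mod 347 exists.
Back-substitute for the Bézout coefficients:
1 = 19 − 2·9
1 = −2·28 + 3·19
1 = 3·47 − 5·28
1 = −5·75 + 8·47
1 = 8·347 − 37·75
So 75·(-37) ≡ 1 (mod 347), giving 75⁻¹ ≡ 310.
x ≡ 75⁻¹·128 ≡ 310·128 ≡ 122 (mod 347).

122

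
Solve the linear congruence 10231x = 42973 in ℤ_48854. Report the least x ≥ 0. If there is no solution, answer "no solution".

gcd(10231, 48854):
48854 = 4×10231 + 7930
10231 = 1×7930 + 2301
7930 = 3×2301 + 1027
2301 = 2×1027 + 247
1027 = 4×247 + 39
247 = 6×39 + 13
39 = 3×13 + 0
gcd = 13, but 13 ∤ 42973, so the congruence has no solution.

no solution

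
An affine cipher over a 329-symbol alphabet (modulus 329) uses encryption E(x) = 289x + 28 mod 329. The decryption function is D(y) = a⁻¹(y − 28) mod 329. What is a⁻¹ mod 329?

74

gcd(329, 289) by repeated division:
329 = 1*289 + 40
289 = 7*40 + 9
40 = 4*9 + 4
9 = 2*4 + 1
4 = 4*1 + 0
Since gcd(289, 329) = 1, back-substitute to write 1 as a combination:
1 = 9 − 2·4
1 = −2·40 + 9·9
1 = 9·289 − 65·40
1 = −65·329 + 74·289
So 289·74 ≡ 1 (mod 329).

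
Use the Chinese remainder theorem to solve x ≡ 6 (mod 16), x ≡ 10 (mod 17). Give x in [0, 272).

Write x = 6 + 16·k. Then 16·k ≡ 10 − 6 ≡ 4 (mod 17).
Need 16⁻¹ mod 17. Extended Euclid on (17, 16):
17 = 1×16 + 1
16 = 16×1 + 0
Back-substitute:
1 = 17 − 16
16⁻¹ ≡ 16 (mod 17), so k ≡ 16·4 ≡ 13 (mod 17).
x = 6 + 16·13 = 214.

214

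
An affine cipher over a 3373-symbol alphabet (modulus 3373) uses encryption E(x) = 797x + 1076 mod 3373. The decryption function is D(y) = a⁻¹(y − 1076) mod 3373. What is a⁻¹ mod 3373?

237

gcd(3373, 797) by repeated division:
3373 = 4×797 + 185
797 = 4×185 + 57
185 = 3×57 + 14
57 = 4×14 + 1
14 = 14×1 + 0
gcd = 1, so the inverse exists. Back-substitute:
1 = 57 − 4·14
1 = −4·185 + 13·57
1 = 13·797 − 56·185
1 = −56·3373 + 237·797
So 797·237 ≡ 1 (mod 3373).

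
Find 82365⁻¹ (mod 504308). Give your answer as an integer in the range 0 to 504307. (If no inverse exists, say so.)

gcd(504308, 82365) by repeated division:
504308 = 6·82365 + 10118
82365 = 8·10118 + 1421
10118 = 7·1421 + 171
1421 = 8·171 + 53
171 = 3·53 + 12
53 = 4·12 + 5
12 = 2·5 + 2
5 = 2·2 + 1
2 = 2·1 + 0
Since gcd(82365, 504308) = 1, back-substitute to write 1 as a combination:
1 = 5 − 2·2
1 = −2·12 + 5·5
1 = 5·53 − 22·12
1 = −22·171 + 71·53
1 = 71·1421 − 590·171
1 = −590·10118 + 4201·1421
1 = 4201·82365 − 34198·10118
1 = −34198·504308 + 209389·82365
So 82365·209389 ≡ 1 (mod 504308).

209389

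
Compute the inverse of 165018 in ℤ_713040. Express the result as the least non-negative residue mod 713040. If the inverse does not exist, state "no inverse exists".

Compute gcd(165018, 713040):
713040 = 4·165018 + 52968
165018 = 3·52968 + 6114
52968 = 8·6114 + 4056
6114 = 1·4056 + 2058
4056 = 1·2058 + 1998
2058 = 1·1998 + 60
1998 = 33·60 + 18
60 = 3·18 + 6
18 = 3·6 + 0
gcd(165018, 713040) = 6 ≠ 1, so 165018 has no multiplicative inverse modulo 713040.

no inverse exists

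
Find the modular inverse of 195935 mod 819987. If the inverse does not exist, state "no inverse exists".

185027

Run Euclid on (819987, 195935):
819987 = 4·195935 + 36247
195935 = 5·36247 + 14700
36247 = 2·14700 + 6847
14700 = 2·6847 + 1006
6847 = 6·1006 + 811
1006 = 1·811 + 195
811 = 4·195 + 31
195 = 6·31 + 9
31 = 3·9 + 4
9 = 2·4 + 1
4 = 4·1 + 0
gcd = 1, so the inverse exists. Back-substitute:
1 = 9 − 2·4
1 = −2·31 + 7·9
1 = 7·195 − 44·31
1 = −44·811 + 183·195
1 = 183·1006 − 227·811
1 = −227·6847 + 1545·1006
1 = 1545·14700 − 3317·6847
1 = −3317·36247 + 8179·14700
1 = 8179·195935 − 44212·36247
1 = −44212·819987 + 185027·195935
So 195935·185027 ≡ 1 (mod 819987).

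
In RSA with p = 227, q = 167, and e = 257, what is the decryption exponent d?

φ(n) = (p−1)(q−1) = 226·166 = 37516.
Need d with 257·d ≡ 1 (mod 37516). Apply the extended Euclidean algorithm:
37516 = 145·257 + 251
257 = 1·251 + 6
251 = 41·6 + 5
6 = 1·5 + 1
5 = 5·1 + 0
Back-substitute:
1 = 6 − 5
1 = −251 + 42·6
1 = 42·257 − 43·251
1 = −43·37516 + 6277·257
So 257·6277 ≡ 1 (mod 37516), hence d = 6277.

6277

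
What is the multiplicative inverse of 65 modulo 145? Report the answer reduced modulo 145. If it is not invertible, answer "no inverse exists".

no inverse exists

Euclidean algorithm on 145, 65:
145 = 2×65 + 15
65 = 4×15 + 5
15 = 3×5 + 0
Since gcd = 5 > 1, 65 is not a unit mod 145.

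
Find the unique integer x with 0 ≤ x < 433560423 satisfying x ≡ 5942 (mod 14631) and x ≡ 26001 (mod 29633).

338494127

Write x = 5942 + 14631·k. Then 14631·k ≡ 26001 − 5942 ≡ 20059 (mod 29633).
Need 14631⁻¹ mod 29633. Extended Euclid on (29633, 14631):
29633 = 2×14631 + 371
14631 = 39×371 + 162
371 = 2×162 + 47
162 = 3×47 + 21
47 = 2×21 + 5
21 = 4×5 + 1
5 = 5×1 + 0
Back-substitute:
1 = 21 − 4·5
1 = −4·47 + 9·21
1 = 9·162 − 31·47
1 = −31·371 + 71·162
1 = 71·14631 − 2800·371
1 = −2800·29633 + 5671·14631
14631⁻¹ ≡ 5671 (mod 29633), so k ≡ 5671·20059 ≡ 23135 (mod 29633).
x = 5942 + 14631·23135 = 338494127.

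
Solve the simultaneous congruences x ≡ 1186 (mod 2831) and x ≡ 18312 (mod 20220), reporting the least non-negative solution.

Write x = 1186 + 2831·k. Then 2831·k ≡ 18312 − 1186 ≡ 17126 (mod 20220).
Need 2831⁻¹ mod 20220. Extended Euclid on (20220, 2831):
20220 = 7×2831 + 403
2831 = 7×403 + 10
403 = 40×10 + 3
10 = 3×3 + 1
3 = 3×1 + 0
Back-substitute:
1 = 10 − 3·3
1 = −3·403 + 121·10
1 = 121·2831 − 850·403
1 = −850·20220 + 6071·2831
2831⁻¹ ≡ 6071 (mod 20220), so k ≡ 6071·17126 ≡ 706 (mod 20220).
x = 1186 + 2831·706 = 1999872.

1999872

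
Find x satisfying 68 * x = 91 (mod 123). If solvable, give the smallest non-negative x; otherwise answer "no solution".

First find gcd(68, 123):
123 = 1·68 + 55
68 = 1·55 + 13
55 = 4·13 + 3
13 = 4·3 + 1
3 = 3·1 + 0
gcd = 1, so a unique solution mod 123 exists.
Back-substitute for the Bézout coefficients:
1 = 13 − 4·3
1 = −4·55 + 17·13
1 = 17·68 − 21·55
1 = −21·123 + 38·68
So 68·(38) ≡ 1 (mod 123), giving 68⁻¹ ≡ 38.
x ≡ 68⁻¹·91 ≡ 38·91 ≡ 14 (mod 123).

14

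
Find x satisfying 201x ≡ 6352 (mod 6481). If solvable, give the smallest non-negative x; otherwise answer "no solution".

First find gcd(201, 6481):
6481 = 32×201 + 49
201 = 4×49 + 5
49 = 9×5 + 4
5 = 1×4 + 1
4 = 4×1 + 0
gcd = 1, so a unique solution mod 6481 exists.
Back-substitute for the Bézout coefficients:
1 = 5 − 4
1 = −49 + 10·5
1 = 10·201 − 41·49
1 = −41·6481 + 1322·201
So 201·(1322) ≡ 1 (mod 6481), giving 201⁻¹ ≡ 1322.
x ≡ 201⁻¹·6352 ≡ 1322·6352 ≡ 4449 (mod 6481).

4449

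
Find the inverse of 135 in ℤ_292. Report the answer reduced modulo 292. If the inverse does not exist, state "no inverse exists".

gcd(292, 135) by repeated division:
292 = 2·135 + 22
135 = 6·22 + 3
22 = 7·3 + 1
3 = 3·1 + 0
The gcd is 1. Working backward:
1 = 22 − 7·3
1 = −7·135 + 43·22
1 = 43·292 − 93·135
So 135·(-93) ≡ 1 (mod 292), and -93 ≡ 199 (mod 292).

199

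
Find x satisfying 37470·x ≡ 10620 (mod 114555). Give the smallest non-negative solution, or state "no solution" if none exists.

First find gcd(37470, 114555):
114555 = 3×37470 + 2145
37470 = 17×2145 + 1005
2145 = 2×1005 + 135
1005 = 7×135 + 60
135 = 2×60 + 15
60 = 4×15 + 0
gcd = 15 and 15 | 10620, so solutions exist. Divide through by 15: 2498x ≡ 708 (mod 7637).
Now find 2498⁻¹ mod 7637:
7637 = 3*2498 + 143
2498 = 17*143 + 67
143 = 2*67 + 9
67 = 7*9 + 4
9 = 2*4 + 1
4 = 4*1 + 0
Back-substitute:
1 = 9 − 2·4
1 = −2·67 + 15·9
1 = 15·143 − 32·67
1 = −32·2498 + 559·143
1 = 559·7637 − 1709·2498
So 2498·(-1709) ≡ 1 (mod 7637), i.e. 2498⁻¹ ≡ 5928.
Then x ≡ 5928·708 ≡ 4311 (mod 7637); the smallest non-negative solution is x = 4311.

4311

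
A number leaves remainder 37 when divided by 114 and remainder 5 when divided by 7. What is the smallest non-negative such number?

Write x = 37 + 114·k. Then 114·k ≡ 5 − 37 ≡ 3 (mod 7).
Need 114⁻¹ mod 7. Extended Euclid on (7, 2):
7 = 3*2 + 1
2 = 2*1 + 0
Back-substitute:
1 = 7 − 3·2
114⁻¹ ≡ 4 (mod 7), so k ≡ 4·3 ≡ 5 (mod 7).
x = 37 + 114·5 = 607.

607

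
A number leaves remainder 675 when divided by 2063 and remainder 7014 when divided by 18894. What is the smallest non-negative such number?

Write x = 675 + 2063·k. Then 2063·k ≡ 7014 − 675 ≡ 6339 (mod 18894).
Need 2063⁻¹ mod 18894. Extended Euclid on (18894, 2063):
18894 = 9·2063 + 327
2063 = 6·327 + 101
327 = 3·101 + 24
101 = 4·24 + 5
24 = 4·5 + 4
5 = 1·4 + 1
4 = 4·1 + 0
Back-substitute:
1 = 5 − 4
1 = −24 + 5·5
1 = 5·101 − 21·24
1 = −21·327 + 68·101
1 = 68·2063 − 429·327
1 = −429·18894 + 3929·2063
2063⁻¹ ≡ 3929 (mod 18894), so k ≡ 3929·6339 ≡ 3639 (mod 18894).
x = 675 + 2063·3639 = 7507932.

7507932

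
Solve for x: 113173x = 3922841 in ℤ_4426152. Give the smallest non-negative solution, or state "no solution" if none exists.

2974829

First find gcd(113173, 4426152):
4426152 = 39·113173 + 12405
113173 = 9·12405 + 1528
12405 = 8·1528 + 181
1528 = 8·181 + 80
181 = 2·80 + 21
80 = 3·21 + 17
21 = 1·17 + 4
17 = 4·4 + 1
4 = 4·1 + 0
gcd = 1, so a unique solution mod 4426152 exists.
Back-substitute for the Bézout coefficients:
1 = 17 − 4·4
1 = −4·21 + 5·17
1 = 5·80 − 19·21
1 = −19·181 + 43·80
1 = 43·1528 − 363·181
1 = −363·12405 + 2947·1528
1 = 2947·113173 − 26886·12405
1 = −26886·4426152 + 1051501·113173
So 113173·(1051501) ≡ 1 (mod 4426152), giving 113173⁻¹ ≡ 1051501.
x ≡ 113173⁻¹·3922841 ≡ 1051501·3922841 ≡ 2974829 (mod 4426152).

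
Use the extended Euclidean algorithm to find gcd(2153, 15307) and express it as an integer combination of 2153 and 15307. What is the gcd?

Euclidean algorithm:
15307 = 7*2153 + 236
2153 = 9*236 + 29
236 = 8*29 + 4
29 = 7*4 + 1
4 = 4*1 + 0
gcd(2153, 15307) = 1.
Working backward:
1 = 29 − 7·4
1 = −7·236 + 57·29
1 = 57·2153 − 520·236
1 = −520·15307 + 3697·2153
So 1 = (-520)·15307 + (3697)·2153.

1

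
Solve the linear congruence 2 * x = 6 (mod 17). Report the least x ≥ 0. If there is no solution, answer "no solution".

First find gcd(2, 17):
17 = 8*2 + 1
2 = 2*1 + 0
gcd = 1, so a unique solution mod 17 exists.
Back-substitute for the Bézout coefficients:
1 = 17 − 8·2
So 2·(-8) ≡ 1 (mod 17), giving 2⁻¹ ≡ 9.
x ≡ 2⁻¹·6 ≡ 9·6 ≡ 3 (mod 17).

3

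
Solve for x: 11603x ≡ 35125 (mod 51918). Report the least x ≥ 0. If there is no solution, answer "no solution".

First find gcd(11603, 51918):
51918 = 4·11603 + 5506
11603 = 2·5506 + 591
5506 = 9·591 + 187
591 = 3·187 + 30
187 = 6·30 + 7
30 = 4·7 + 2
7 = 3·2 + 1
2 = 2·1 + 0
gcd = 1, so a unique solution mod 51918 exists.
Back-substitute for the Bézout coefficients:
1 = 7 − 3·2
1 = −3·30 + 13·7
1 = 13·187 − 81·30
1 = −81·591 + 256·187
1 = 256·5506 − 2385·591
1 = −2385·11603 + 5026·5506
1 = 5026·51918 − 22489·11603
So 11603·(-22489) ≡ 1 (mod 51918), giving 11603⁻¹ ≡ 29429.
x ≡ 11603⁻¹·35125 ≡ 29429·35125 ≡ 6245 (mod 51918).

6245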